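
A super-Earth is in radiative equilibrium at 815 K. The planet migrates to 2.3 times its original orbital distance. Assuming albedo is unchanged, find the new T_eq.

T_eq ∝ L^(1/4) · d^(−1/2).
T′ = 815 / 2.3^(1/2) = 537 K.

T_eq ≈ 537 K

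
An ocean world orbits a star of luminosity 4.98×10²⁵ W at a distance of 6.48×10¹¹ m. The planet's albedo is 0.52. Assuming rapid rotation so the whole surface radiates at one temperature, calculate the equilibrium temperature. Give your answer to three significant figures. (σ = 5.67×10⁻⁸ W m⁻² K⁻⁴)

Flux: S = L/(4πd²) = 4.98×10²⁵/(4π×(6.48×10¹¹)²) = 9.44 W m⁻².
Energy balance: absorbed = emitted ⇒ πR²·S(1−A) = 4πR²·σT_eq⁴, so T_eq⁴ = S(1−A)/(4σ).
T_eq = [9.44 × 0.48 / (4 × 5.67×10⁻⁸)]^(1/4) = (2.00×10⁷)^(1/4) = 66.9 K.

T_eq ≈ 66.9 K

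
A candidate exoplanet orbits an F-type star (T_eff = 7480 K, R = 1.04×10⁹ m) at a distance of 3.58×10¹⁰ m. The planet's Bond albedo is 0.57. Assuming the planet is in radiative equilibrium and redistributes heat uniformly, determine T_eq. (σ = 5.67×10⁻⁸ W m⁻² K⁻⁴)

T_eq ≈ 730 K

L = 4πR_⋆²σT_⋆⁴ = 4π(1.04×10⁹)² × 5.67×10⁻⁸ × (7480)⁴ = 2.41×10²⁷ W.
S = L/(4πd²) = 1.50×10⁵ W m⁻².
Energy balance: absorbed = emitted ⇒ πR²·S(1−A) = 4πR²·σT_eq⁴, so T_eq⁴ = S(1−A)/(4σ).
T_eq = [1.50×10⁵ × 0.43 / (4 × 5.67×10⁻⁸)]^(1/4) = (2.84×10¹¹)^(1/4) = 730 K.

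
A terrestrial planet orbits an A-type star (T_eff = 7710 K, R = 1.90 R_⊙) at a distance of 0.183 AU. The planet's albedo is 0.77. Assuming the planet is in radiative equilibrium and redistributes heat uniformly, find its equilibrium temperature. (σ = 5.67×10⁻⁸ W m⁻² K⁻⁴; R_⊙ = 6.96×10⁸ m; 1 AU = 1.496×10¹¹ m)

T_eq ≈ 830 K

R_⋆ = 1.90 × 6.96×10⁸ = 1.32×10⁹ m.
d = 0.183 AU = 2.74×10¹⁰ m.
L = 4πR_⋆²σT_⋆⁴ = 4π(1.32×10⁹)² × 5.67×10⁻⁸ × (7710)⁴ = 4.40×10²⁷ W.
S = L/(4πd²) = 4.67×10⁵ W m⁻².
Energy balance: absorbed = emitted ⇒ πR²·S(1−A) = 4πR²·σT_eq⁴, so T_eq⁴ = S(1−A)/(4σ).
T_eq = [4.67×10⁵ × 0.23 / (4 × 5.67×10⁻⁸)]^(1/4) = (4.74×10¹¹)^(1/4) = 830 K.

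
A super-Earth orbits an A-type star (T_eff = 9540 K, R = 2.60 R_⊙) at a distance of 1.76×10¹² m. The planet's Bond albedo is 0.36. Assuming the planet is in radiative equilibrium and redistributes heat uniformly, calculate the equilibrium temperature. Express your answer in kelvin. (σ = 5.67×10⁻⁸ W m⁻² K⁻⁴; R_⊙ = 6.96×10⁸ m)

T_eq ≈ 193 K

R_⋆ = 2.60 × 6.96×10⁸ = 1.81×10⁹ m.
L = 4πR_⋆²σT_⋆⁴ = 4π(1.81×10⁹)² × 5.67×10⁻⁸ × (9540)⁴ = 1.93×10²⁸ W.
S = L/(4πd²) = 496 W m⁻².
Energy balance: absorbed = emitted ⇒ πR²·S(1−A) = 4πR²·σT_eq⁴, so T_eq⁴ = S(1−A)/(4σ).
T_eq = [496 × 0.64 / (4 × 5.67×10⁻⁸)]^(1/4) = (1.40×10⁹)^(1/4) = 193 K.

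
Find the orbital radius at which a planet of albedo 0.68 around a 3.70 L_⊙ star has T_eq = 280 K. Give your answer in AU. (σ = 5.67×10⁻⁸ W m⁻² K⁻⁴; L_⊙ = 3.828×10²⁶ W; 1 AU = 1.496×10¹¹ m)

d ≈ 1.08 AU

L = 3.70 × 3.828×10²⁶ = 1.42×10²⁷ W.
From T_eq⁴ = L(1−A)/(16πσd²): d = √[L(1−A)/(16πσT_eq⁴)].
d = √[1.42×10²⁷ × 0.32 / (16π × 5.67×10⁻⁸ × (280)⁴)] = 1.61×10¹¹ m = 1.08 AU.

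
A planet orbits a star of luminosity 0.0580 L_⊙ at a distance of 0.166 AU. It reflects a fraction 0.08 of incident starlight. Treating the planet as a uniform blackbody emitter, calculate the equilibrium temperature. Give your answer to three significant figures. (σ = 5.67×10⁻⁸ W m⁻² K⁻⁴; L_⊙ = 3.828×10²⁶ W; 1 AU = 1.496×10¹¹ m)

d = 0.166 AU = 2.48×10¹⁰ m.
L = 0.0580 × 3.828×10²⁶ = 2.22×10²⁵ W.
Flux: S = L/(4πd²) = 2.22×10²⁵/(4π×(2.48×10¹⁰)²) = 2860 W m⁻².
Energy balance: absorbed = emitted ⇒ πR²·S(1−A) = 4πR²·σT_eq⁴, so T_eq⁴ = S(1−A)/(4σ).
T_eq = [2860 × 0.92 / (4 × 5.67×10⁻⁸)]^(1/4) = (1.16×10¹⁰)^(1/4) = 328 K.

T_eq ≈ 328 K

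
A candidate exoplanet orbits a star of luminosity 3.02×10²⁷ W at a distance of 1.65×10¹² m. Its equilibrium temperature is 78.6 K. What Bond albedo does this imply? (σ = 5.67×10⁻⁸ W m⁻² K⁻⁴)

Flux: S = L/(4πd²) = 3.02×10²⁷/(4π×(1.65×10¹²)²) = 88.3 W m⁻².
From T_eq⁴ = S(1−A)/(4σ): 1−A = 4σT_eq⁴/S.
1−A = 4 × 5.67×10⁻⁸ × (78.6)⁴ / 88.3 = 0.098.

A ≈ 0.90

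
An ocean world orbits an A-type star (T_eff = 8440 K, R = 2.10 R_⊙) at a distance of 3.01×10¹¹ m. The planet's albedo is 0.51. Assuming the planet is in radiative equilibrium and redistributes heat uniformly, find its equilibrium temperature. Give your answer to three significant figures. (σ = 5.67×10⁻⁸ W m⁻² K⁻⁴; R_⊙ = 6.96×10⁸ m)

T_eq ≈ 348 K

R_⋆ = 2.10 × 6.96×10⁸ = 1.46×10⁹ m.
L = 4πR_⋆²σT_⋆⁴ = 4π(1.46×10⁹)² × 5.67×10⁻⁸ × (8440)⁴ = 7.72×10²⁷ W.
S = L/(4πd²) = 6780 W m⁻².
Energy balance: absorbed = emitted ⇒ πR²·S(1−A) = 4πR²·σT_eq⁴, so T_eq⁴ = S(1−A)/(4σ).
T_eq = [6780 × 0.49 / (4 × 5.67×10⁻⁸)]^(1/4) = (1.47×10¹⁰)^(1/4) = 348 K.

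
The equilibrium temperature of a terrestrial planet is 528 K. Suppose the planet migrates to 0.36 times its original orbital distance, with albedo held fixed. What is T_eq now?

T_eq ∝ L^(1/4) · d^(−1/2).
T′ = 528 / 0.36^(1/2) = 880 K.

T_eq ≈ 880 K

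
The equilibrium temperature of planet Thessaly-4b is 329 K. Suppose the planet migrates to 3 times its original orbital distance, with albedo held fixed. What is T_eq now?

T_eq ≈ 190 K

T_eq ∝ L^(1/4) · d^(−1/2).
T′ = 329 / 3^(1/2) = 190 K.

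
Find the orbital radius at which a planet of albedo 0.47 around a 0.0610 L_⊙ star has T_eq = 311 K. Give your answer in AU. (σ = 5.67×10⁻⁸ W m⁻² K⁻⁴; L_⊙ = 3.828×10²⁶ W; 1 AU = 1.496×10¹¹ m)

L = 0.0610 × 3.828×10²⁶ = 2.34×10²⁵ W.
From T_eq⁴ = L(1−A)/(16πσd²): d = √[L(1−A)/(16πσT_eq⁴)].
d = √[2.34×10²⁵ × 0.53 / (16π × 5.67×10⁻⁸ × (311)⁴)] = 2.15×10¹⁰ m = 0.144 AU.

d ≈ 0.144 AU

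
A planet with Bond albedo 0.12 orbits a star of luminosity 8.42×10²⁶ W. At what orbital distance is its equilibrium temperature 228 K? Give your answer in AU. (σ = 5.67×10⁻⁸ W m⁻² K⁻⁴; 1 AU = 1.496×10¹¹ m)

From T_eq⁴ = L(1−A)/(16πσd²): d = √[L(1−A)/(16πσT_eq⁴)].
d = √[8.42×10²⁶ × 0.88 / (16π × 5.67×10⁻⁸ × (228)⁴)] = 3.10×10¹¹ m = 2.07 AU.

d ≈ 2.07 AU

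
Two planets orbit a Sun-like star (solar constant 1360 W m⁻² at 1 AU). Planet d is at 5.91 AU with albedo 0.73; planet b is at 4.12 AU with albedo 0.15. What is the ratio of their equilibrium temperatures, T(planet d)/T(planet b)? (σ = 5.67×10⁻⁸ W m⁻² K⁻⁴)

T_eq = [S₀(1−A)/(4σd²)]^(1/4), so T ∝ (1−A)^(1/4) / √d.
T₁ = [1360×0.27/(4×5.67×10⁻⁸×5.91²)]^(1/4) = 82.51 K.
T₂ = [1360×0.85/(4×5.67×10⁻⁸×4.12²)]^(1/4) = 131.64 K.

T₁/T₂ ≈ 0.627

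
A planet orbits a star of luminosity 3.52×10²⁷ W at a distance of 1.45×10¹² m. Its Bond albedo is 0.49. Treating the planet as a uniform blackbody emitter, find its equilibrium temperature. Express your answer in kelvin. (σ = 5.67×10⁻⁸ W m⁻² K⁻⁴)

T_eq ≈ 132 K

Flux: S = L/(4πd²) = 3.52×10²⁷/(4π×(1.45×10¹²)²) = 133 W m⁻².
Energy balance: absorbed = emitted ⇒ πR²·S(1−A) = 4πR²·σT_eq⁴, so T_eq⁴ = S(1−A)/(4σ).
T_eq = [133 × 0.51 / (4 × 5.67×10⁻⁸)]^(1/4) = (3.00×10⁸)^(1/4) = 132 K.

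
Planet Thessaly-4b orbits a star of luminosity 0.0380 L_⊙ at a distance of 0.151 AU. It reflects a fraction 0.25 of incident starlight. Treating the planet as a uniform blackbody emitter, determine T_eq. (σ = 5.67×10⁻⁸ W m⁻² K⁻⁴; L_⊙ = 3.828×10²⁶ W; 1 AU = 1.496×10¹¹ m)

T_eq ≈ 294 K

d = 0.151 AU = 2.26×10¹⁰ m.
L = 0.0380 × 3.828×10²⁶ = 1.45×10²⁵ W.
Flux: S = L/(4πd²) = 1.45×10²⁵/(4π×(2.26×10¹⁰)²) = 2270 W m⁻².
Energy balance: absorbed = emitted ⇒ πR²·S(1−A) = 4πR²·σT_eq⁴, so T_eq⁴ = S(1−A)/(4σ).
T_eq = [2270 × 0.75 / (4 × 5.67×10⁻⁸)]^(1/4) = (7.50×10⁹)^(1/4) = 294 K.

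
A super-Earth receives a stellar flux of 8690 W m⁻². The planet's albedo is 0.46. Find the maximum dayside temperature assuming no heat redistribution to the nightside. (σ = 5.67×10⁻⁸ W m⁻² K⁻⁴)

With no redistribution each surface element balances locally: S(1−A) = σT⁴.
T = [8690 × 0.54 / 5.67×10⁻⁸]^(1/4) = (8.28×10¹⁰)^(1/4) = 536 K.

T_ss ≈ 536 K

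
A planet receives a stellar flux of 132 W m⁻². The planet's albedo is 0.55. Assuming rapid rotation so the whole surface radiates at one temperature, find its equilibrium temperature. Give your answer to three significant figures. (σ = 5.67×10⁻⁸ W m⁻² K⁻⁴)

T_eq ≈ 127 K

Energy balance: absorbed = emitted ⇒ πR²·S(1−A) = 4πR²·σT_eq⁴, so T_eq⁴ = S(1−A)/(4σ).
T_eq = [132 × 0.45 / (4 × 5.67×10⁻⁸)]^(1/4) = (2.62×10⁸)^(1/4) = 127 K.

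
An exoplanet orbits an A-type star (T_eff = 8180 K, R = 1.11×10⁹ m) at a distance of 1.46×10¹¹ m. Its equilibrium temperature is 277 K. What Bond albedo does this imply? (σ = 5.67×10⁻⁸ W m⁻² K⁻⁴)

A ≈ 0.91

L = 4πR_⋆²σT_⋆⁴ = 4π(1.11×10⁹)² × 5.67×10⁻⁸ × (8180)⁴ = 3.93×10²⁷ W.
S = L/(4πd²) = 1.47×10⁴ W m⁻².
From T_eq⁴ = S(1−A)/(4σ): 1−A = 4σT_eq⁴/S.
1−A = 4 × 5.67×10⁻⁸ × (277)⁴ / 1.47×10⁴ = 0.091.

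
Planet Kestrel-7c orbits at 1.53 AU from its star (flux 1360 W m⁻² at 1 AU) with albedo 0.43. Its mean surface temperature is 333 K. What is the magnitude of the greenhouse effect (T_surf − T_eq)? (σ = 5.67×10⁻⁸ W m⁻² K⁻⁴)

S = 1360/1.53² = 581.0 W m⁻².
T_eq = [S(1−A)/(4σ)]^(1/4) = [581.0×0.57/(4×5.67×10⁻⁸)]^(1/4) = 195.5 K.
ΔT = T_surf − T_eq = 333 − 195.5.

ΔT ≈ 137.5 K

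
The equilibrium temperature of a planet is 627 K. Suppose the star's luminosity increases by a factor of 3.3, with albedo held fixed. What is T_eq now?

T_eq ≈ 845 K

T_eq ∝ L^(1/4) · d^(−1/2).
T′ = 627 × 3.3^(1/4) = 845 K.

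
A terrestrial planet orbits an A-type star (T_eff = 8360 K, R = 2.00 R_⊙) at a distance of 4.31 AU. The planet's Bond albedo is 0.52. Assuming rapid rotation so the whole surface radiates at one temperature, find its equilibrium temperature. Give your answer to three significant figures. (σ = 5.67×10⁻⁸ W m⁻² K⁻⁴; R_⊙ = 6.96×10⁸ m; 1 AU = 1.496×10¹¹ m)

T_eq ≈ 229 K

R_⋆ = 2.00 × 6.96×10⁸ = 1.39×10⁹ m.
d = 4.31 AU = 6.45×10¹¹ m.
L = 4πR_⋆²σT_⋆⁴ = 4π(1.39×10⁹)² × 5.67×10⁻⁸ × (8360)⁴ = 6.74×10²⁷ W.
S = L/(4πd²) = 1290 W m⁻².
Energy balance: absorbed = emitted ⇒ πR²·S(1−A) = 4πR²·σT_eq⁴, so T_eq⁴ = S(1−A)/(4σ).
T_eq = [1290 × 0.48 / (4 × 5.67×10⁻⁸)]^(1/4) = (2.73×10⁹)^(1/4) = 229 K.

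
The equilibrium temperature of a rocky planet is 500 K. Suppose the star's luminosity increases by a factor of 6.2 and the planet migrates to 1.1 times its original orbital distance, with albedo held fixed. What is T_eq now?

T_eq ∝ L^(1/4) · d^(−1/2).
T′ = 500 × 6.2^(1/4) / 1.1^(1/2) = 752 K.

T_eq ≈ 752 K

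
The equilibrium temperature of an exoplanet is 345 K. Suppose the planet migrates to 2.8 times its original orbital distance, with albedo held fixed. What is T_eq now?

T_eq ∝ L^(1/4) · d^(−1/2).
T′ = 345 / 2.8^(1/2) = 206 K.

T_eq ≈ 206 K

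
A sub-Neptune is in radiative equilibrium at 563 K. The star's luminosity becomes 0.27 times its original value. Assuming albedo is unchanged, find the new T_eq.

T_eq ∝ L^(1/4) · d^(−1/2).
T′ = 563 × 0.27^(1/4) = 406 K.

T_eq ≈ 406 K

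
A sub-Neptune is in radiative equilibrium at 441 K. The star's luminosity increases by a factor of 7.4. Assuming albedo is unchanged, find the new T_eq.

T_eq ≈ 727 K

T_eq ∝ L^(1/4) · d^(−1/2).
T′ = 441 × 7.4^(1/4) = 727 K.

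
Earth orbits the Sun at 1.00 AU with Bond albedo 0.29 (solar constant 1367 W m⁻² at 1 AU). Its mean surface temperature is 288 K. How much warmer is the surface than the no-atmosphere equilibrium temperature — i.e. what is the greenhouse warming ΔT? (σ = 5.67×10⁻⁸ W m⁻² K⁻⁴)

S = 1367/1.00² = 1367 W m⁻².
T_eq = [S(1−A)/(4σ)]^(1/4) = [1367×0.71/(4×5.67×10⁻⁸)]^(1/4) = 255.8 K.
ΔT = T_surf − T_eq = 288 − 255.8.

ΔT ≈ 32.2 K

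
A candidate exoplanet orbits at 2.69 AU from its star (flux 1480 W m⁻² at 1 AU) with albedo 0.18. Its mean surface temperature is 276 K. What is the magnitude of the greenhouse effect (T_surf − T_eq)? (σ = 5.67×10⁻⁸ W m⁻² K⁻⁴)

ΔT ≈ 111.1 K

S = 1480/2.69² = 204.5 W m⁻².
T_eq = [S(1−A)/(4σ)]^(1/4) = [204.5×0.82/(4×5.67×10⁻⁸)]^(1/4) = 164.9 K.
ΔT = T_surf − T_eq = 276 − 164.9.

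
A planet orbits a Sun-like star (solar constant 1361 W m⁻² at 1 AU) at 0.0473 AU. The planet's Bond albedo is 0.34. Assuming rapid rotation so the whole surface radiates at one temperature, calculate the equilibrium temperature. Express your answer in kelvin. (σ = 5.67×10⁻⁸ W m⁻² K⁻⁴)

T_eq ≈ 1150 K

Flux at 0.0473 AU: S = 1361/0.0473² = 6.08×10⁵ W m⁻².
Energy balance: absorbed = emitted ⇒ πR²·S(1−A) = 4πR²·σT_eq⁴, so T_eq⁴ = S(1−A)/(4σ).
T_eq = [6.08×10⁵ × 0.66 / (4 × 5.67×10⁻⁸)]^(1/4) = (1.77×10¹²)^(1/4) = 1150 K.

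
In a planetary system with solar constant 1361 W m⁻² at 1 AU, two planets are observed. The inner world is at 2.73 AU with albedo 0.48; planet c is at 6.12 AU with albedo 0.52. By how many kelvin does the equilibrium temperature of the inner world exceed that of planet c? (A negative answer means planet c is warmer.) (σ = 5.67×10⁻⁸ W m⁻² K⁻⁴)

T_eq = [S₀(1−A)/(4σd²)]^(1/4), so T ∝ (1−A)^(1/4) / √d.
T₁ = [1361×0.52/(4×5.67×10⁻⁸×2.73²)]^(1/4) = 143.05 K.
T₂ = [1361×0.48/(4×5.67×10⁻⁸×6.12²)]^(1/4) = 93.65 K.

ΔT ≈ 49.4 K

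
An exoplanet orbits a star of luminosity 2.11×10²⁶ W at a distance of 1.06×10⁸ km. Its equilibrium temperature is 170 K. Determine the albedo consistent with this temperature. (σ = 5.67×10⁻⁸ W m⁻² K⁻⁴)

d = 1.06×10⁸ km = 1.06×10¹¹ m.
Flux: S = L/(4πd²) = 2.11×10²⁶/(4π×(1.06×10¹¹)²) = 1490 W m⁻².
From T_eq⁴ = S(1−A)/(4σ): 1−A = 4σT_eq⁴/S.
1−A = 4 × 5.67×10⁻⁸ × (170)⁴ / 1490 = 0.127.

A ≈ 0.87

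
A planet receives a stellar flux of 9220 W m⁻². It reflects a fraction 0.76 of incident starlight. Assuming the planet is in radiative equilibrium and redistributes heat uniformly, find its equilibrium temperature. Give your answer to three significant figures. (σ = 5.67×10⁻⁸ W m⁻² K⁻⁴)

Energy balance: absorbed = emitted ⇒ πR²·S(1−A) = 4πR²·σT_eq⁴, so T_eq⁴ = S(1−A)/(4σ).
T_eq = [9220 × 0.24 / (4 × 5.67×10⁻⁸)]^(1/4) = (9.76×10⁹)^(1/4) = 314 K.

T_eq ≈ 314 K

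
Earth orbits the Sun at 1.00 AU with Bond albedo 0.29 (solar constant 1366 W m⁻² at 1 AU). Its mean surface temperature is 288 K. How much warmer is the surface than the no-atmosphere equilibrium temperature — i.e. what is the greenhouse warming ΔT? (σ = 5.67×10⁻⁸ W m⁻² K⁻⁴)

S = 1366/1.00² = 1366 W m⁻².
T_eq = [S(1−A)/(4σ)]^(1/4) = [1366×0.71/(4×5.67×10⁻⁸)]^(1/4) = 255.7 K.
ΔT = T_surf − T_eq = 288 − 255.7.

ΔT ≈ 32.3 K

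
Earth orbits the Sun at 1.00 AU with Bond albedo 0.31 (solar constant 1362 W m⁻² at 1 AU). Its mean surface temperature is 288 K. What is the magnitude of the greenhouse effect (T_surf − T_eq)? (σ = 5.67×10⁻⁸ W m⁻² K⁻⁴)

S = 1362/1.00² = 1362 W m⁻².
T_eq = [S(1−A)/(4σ)]^(1/4) = [1362×0.69/(4×5.67×10⁻⁸)]^(1/4) = 253.7 K.
ΔT = T_surf − T_eq = 288 − 253.7.

ΔT ≈ 34.3 K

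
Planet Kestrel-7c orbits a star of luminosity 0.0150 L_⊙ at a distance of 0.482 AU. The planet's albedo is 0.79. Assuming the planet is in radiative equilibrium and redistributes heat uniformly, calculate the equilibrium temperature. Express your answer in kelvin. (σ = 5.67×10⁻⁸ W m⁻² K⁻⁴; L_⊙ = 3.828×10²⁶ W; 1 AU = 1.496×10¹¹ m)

d = 0.482 AU = 7.21×10¹⁰ m.
L = 0.0150 × 3.828×10²⁶ = 5.74×10²⁴ W.
Flux: S = L/(4πd²) = 5.74×10²⁴/(4π×(7.21×10¹⁰)²) = 87.9 W m⁻².
Energy balance: absorbed = emitted ⇒ πR²·S(1−A) = 4πR²·σT_eq⁴, so T_eq⁴ = S(1−A)/(4σ).
T_eq = [87.9 × 0.21 / (4 × 5.67×10⁻⁸)]^(1/4) = (8.14×10⁷)^(1/4) = 95.0 K.

T_eq ≈ 95.0 K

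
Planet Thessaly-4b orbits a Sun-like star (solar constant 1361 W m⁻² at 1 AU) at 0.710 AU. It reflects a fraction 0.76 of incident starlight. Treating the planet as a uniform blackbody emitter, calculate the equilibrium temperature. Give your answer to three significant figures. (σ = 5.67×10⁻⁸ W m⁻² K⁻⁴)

T_eq ≈ 231 K

Flux at 0.710 AU: S = 1361/0.710² = 2700 W m⁻².
Energy balance: absorbed = emitted ⇒ πR²·S(1−A) = 4πR²·σT_eq⁴, so T_eq⁴ = S(1−A)/(4σ).
T_eq = [2700 × 0.24 / (4 × 5.67×10⁻⁸)]^(1/4) = (2.86×10⁹)^(1/4) = 231 K.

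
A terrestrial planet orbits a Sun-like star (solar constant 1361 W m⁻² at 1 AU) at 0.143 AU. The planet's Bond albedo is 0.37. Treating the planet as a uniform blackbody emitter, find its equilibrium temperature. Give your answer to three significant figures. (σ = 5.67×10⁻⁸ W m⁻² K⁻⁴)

T_eq ≈ 656 K

Flux at 0.143 AU: S = 1361/0.143² = 6.66×10⁴ W m⁻².
Energy balance: absorbed = emitted ⇒ πR²·S(1−A) = 4πR²·σT_eq⁴, so T_eq⁴ = S(1−A)/(4σ).
T_eq = [6.66×10⁴ × 0.63 / (4 × 5.67×10⁻⁸)]^(1/4) = (1.85×10¹¹)^(1/4) = 656 K.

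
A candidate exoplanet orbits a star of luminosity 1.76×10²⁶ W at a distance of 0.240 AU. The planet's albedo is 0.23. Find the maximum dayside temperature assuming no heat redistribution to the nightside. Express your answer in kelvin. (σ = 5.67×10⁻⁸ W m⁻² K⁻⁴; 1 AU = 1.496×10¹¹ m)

T_ss ≈ 620 K

d = 0.240 AU = 3.59×10¹⁰ m.
Flux: S = L/(4πd²) = 1.76×10²⁶/(4π×(3.59×10¹⁰)²) = 1.09×10⁴ W m⁻².
With no redistribution each surface element balances locally: S(1−A) = σT⁴.
T = [1.09×10⁴ × 0.77 / 5.67×10⁻⁸]^(1/4) = (1.48×10¹¹)^(1/4) = 620 K.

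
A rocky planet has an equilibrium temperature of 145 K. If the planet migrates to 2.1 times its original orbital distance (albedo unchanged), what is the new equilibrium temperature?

T_eq ≈ 100 K

T_eq ∝ L^(1/4) · d^(−1/2).
T′ = 145 / 2.1^(1/2) = 100 K.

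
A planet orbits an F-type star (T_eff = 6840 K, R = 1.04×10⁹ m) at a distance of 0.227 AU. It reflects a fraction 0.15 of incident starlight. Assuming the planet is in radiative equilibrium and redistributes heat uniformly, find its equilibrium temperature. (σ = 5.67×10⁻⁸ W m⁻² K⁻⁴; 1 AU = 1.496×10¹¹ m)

d = 0.227 AU = 3.40×10¹⁰ m.
L = 4πR_⋆²σT_⋆⁴ = 4π(1.04×10⁹)² × 5.67×10⁻⁸ × (6840)⁴ = 1.69×10²⁷ W.
S = L/(4πd²) = 1.16×10⁵ W m⁻².
Energy balance: absorbed = emitted ⇒ πR²·S(1−A) = 4πR²·σT_eq⁴, so T_eq⁴ = S(1−A)/(4σ).
T_eq = [1.16×10⁵ × 0.85 / (4 × 5.67×10⁻⁸)]^(1/4) = (4.36×10¹¹)^(1/4) = 813 K.

T_eq ≈ 813 K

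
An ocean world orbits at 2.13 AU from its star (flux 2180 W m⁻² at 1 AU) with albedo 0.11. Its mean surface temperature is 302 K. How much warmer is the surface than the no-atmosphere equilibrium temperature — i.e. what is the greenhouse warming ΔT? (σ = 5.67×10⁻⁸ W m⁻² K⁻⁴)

ΔT ≈ 93.6 K

S = 2180/2.13² = 480.5 W m⁻².
T_eq = [S(1−A)/(4σ)]^(1/4) = [480.5×0.89/(4×5.67×10⁻⁸)]^(1/4) = 208.4 K.
ΔT = T_surf − T_eq = 302 − 208.4.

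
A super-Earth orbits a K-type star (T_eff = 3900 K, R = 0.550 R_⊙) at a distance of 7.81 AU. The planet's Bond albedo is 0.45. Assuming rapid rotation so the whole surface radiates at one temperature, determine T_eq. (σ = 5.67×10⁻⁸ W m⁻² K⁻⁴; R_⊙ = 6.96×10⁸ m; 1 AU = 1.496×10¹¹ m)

T_eq ≈ 43.0 K

R_⋆ = 0.550 × 6.96×10⁸ = 3.83×10⁸ m.
d = 7.81 AU = 1.17×10¹² m.
L = 4πR_⋆²σT_⋆⁴ = 4π(3.83×10⁸)² × 5.67×10⁻⁸ × (3900)⁴ = 2.42×10²⁵ W.
S = L/(4πd²) = 1.41 W m⁻².
Energy balance: absorbed = emitted ⇒ πR²·S(1−A) = 4πR²·σT_eq⁴, so T_eq⁴ = S(1−A)/(4σ).
T_eq = [1.41 × 0.55 / (4 × 5.67×10⁻⁸)]^(1/4) = (3.41×10⁶)^(1/4) = 43.0 K.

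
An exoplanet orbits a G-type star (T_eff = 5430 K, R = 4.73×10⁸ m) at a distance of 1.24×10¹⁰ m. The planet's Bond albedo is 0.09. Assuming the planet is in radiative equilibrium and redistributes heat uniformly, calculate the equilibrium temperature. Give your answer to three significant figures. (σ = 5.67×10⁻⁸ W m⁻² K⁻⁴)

L = 4πR_⋆²σT_⋆⁴ = 4π(4.73×10⁸)² × 5.67×10⁻⁸ × (5430)⁴ = 1.39×10²⁶ W.
S = L/(4πd²) = 7.17×10⁴ W m⁻².
Energy balance: absorbed = emitted ⇒ πR²·S(1−A) = 4πR²·σT_eq⁴, so T_eq⁴ = S(1−A)/(4σ).
T_eq = [7.17×10⁴ × 0.91 / (4 × 5.67×10⁻⁸)]^(1/4) = (2.88×10¹¹)^(1/4) = 732 K.

T_eq ≈ 732 K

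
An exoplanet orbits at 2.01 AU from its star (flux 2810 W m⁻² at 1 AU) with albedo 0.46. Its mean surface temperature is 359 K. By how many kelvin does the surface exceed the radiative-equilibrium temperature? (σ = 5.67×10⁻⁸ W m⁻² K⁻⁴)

ΔT ≈ 157.3 K

S = 2810/2.01² = 695.5 W m⁻².
T_eq = [S(1−A)/(4σ)]^(1/4) = [695.5×0.54/(4×5.67×10⁻⁸)]^(1/4) = 201.7 K.
ΔT = T_surf − T_eq = 359 − 201.7.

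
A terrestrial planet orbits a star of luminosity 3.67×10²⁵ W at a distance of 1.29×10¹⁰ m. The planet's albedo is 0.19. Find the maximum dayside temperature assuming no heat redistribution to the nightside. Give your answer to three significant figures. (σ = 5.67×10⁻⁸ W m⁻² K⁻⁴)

T_ss ≈ 708 K

Flux: S = L/(4πd²) = 3.67×10²⁵/(4π×(1.29×10¹⁰)²) = 1.75×10⁴ W m⁻².
With no redistribution each surface element balances locally: S(1−A) = σT⁴.
T = [1.75×10⁴ × 0.81 / 5.67×10⁻⁸]^(1/4) = (2.51×10¹¹)^(1/4) = 708 K.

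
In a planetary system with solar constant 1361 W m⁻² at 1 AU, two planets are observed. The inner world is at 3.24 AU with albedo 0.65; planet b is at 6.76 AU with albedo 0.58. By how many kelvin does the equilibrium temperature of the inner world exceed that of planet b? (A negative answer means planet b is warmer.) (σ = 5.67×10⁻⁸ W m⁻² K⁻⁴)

T_eq = [S₀(1−A)/(4σd²)]^(1/4), so T ∝ (1−A)^(1/4) / √d.
T₁ = [1361×0.35/(4×5.67×10⁻⁸×3.24²)]^(1/4) = 118.93 K.
T₂ = [1361×0.42/(4×5.67×10⁻⁸×6.76²)]^(1/4) = 86.18 K.

ΔT ≈ 32.8 K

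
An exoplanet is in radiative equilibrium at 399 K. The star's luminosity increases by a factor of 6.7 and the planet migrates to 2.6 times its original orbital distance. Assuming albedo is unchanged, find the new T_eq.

T_eq ∝ L^(1/4) · d^(−1/2).
T′ = 399 × 6.7^(1/4) / 2.6^(1/2) = 398 K.

T_eq ≈ 398 K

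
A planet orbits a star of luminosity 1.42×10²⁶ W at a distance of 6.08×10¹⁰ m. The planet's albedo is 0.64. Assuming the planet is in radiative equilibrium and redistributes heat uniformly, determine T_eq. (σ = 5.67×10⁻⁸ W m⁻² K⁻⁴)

T_eq ≈ 264 K

Flux: S = L/(4πd²) = 1.42×10²⁶/(4π×(6.08×10¹⁰)²) = 3060 W m⁻².
Energy balance: absorbed = emitted ⇒ πR²·S(1−A) = 4πR²·σT_eq⁴, so T_eq⁴ = S(1−A)/(4σ).
T_eq = [3060 × 0.36 / (4 × 5.67×10⁻⁸)]^(1/4) = (4.85×10⁹)^(1/4) = 264 K.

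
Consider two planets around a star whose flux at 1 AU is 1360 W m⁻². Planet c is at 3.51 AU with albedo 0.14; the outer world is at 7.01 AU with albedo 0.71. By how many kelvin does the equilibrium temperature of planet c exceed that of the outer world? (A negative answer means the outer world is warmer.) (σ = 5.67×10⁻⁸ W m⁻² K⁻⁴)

T_eq = [S₀(1−A)/(4σd²)]^(1/4), so T ∝ (1−A)^(1/4) / √d.
T₁ = [1360×0.86/(4×5.67×10⁻⁸×3.51²)]^(1/4) = 143.04 K.
T₂ = [1360×0.29/(4×5.67×10⁻⁸×7.01²)]^(1/4) = 77.13 K.

ΔT ≈ 65.9 K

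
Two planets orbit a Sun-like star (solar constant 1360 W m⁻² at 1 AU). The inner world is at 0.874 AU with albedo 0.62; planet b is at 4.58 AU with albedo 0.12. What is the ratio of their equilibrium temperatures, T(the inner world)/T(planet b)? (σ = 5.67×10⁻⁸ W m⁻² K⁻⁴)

T_eq = [S₀(1−A)/(4σd²)]^(1/4), so T ∝ (1−A)^(1/4) / √d.
T₁ = [1360×0.38/(4×5.67×10⁻⁸×0.874²)]^(1/4) = 233.70 K.
T₂ = [1360×0.88/(4×5.67×10⁻⁸×4.58²)]^(1/4) = 125.94 K.

T₁/T₂ ≈ 1.856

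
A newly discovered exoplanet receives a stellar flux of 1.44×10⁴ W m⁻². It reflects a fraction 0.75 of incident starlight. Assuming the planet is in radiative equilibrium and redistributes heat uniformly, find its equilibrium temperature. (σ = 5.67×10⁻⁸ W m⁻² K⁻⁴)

T_eq ≈ 355 K

Energy balance: absorbed = emitted ⇒ πR²·S(1−A) = 4πR²·σT_eq⁴, so T_eq⁴ = S(1−A)/(4σ).
T_eq = [1.44×10⁴ × 0.25 / (4 × 5.67×10⁻⁸)]^(1/4) = (1.59×10¹⁰)^(1/4) = 355 K.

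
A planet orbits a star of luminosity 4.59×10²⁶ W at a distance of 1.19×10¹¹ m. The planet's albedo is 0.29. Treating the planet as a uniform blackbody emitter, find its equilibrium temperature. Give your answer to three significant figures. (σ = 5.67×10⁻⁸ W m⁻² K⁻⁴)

T_eq ≈ 300 K

Flux: S = L/(4πd²) = 4.59×10²⁶/(4π×(1.19×10¹¹)²) = 2580 W m⁻².
Energy balance: absorbed = emitted ⇒ πR²·S(1−A) = 4πR²·σT_eq⁴, so T_eq⁴ = S(1−A)/(4σ).
T_eq = [2580 × 0.71 / (4 × 5.67×10⁻⁸)]^(1/4) = (8.07×10⁹)^(1/4) = 300 K.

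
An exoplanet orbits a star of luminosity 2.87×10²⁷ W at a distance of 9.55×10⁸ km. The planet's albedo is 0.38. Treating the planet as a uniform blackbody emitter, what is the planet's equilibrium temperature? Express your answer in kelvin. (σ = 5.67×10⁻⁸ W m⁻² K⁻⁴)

d = 9.55×10⁸ km = 9.55×10¹¹ m.
Flux: S = L/(4πd²) = 2.87×10²⁷/(4π×(9.55×10¹¹)²) = 250 W m⁻².
Energy balance: absorbed = emitted ⇒ πR²·S(1−A) = 4πR²·σT_eq⁴, so T_eq⁴ = S(1−A)/(4σ).
T_eq = [250 × 0.62 / (4 × 5.67×10⁻⁸)]^(1/4) = (6.85×10⁸)^(1/4) = 162 K.

T_eq ≈ 162 K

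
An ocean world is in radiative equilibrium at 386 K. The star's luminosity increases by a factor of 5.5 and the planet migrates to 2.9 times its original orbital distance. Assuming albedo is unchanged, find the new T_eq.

T_eq ∝ L^(1/4) · d^(−1/2).
T′ = 386 × 5.5^(1/4) / 2.9^(1/2) = 347 K.

T_eq ≈ 347 K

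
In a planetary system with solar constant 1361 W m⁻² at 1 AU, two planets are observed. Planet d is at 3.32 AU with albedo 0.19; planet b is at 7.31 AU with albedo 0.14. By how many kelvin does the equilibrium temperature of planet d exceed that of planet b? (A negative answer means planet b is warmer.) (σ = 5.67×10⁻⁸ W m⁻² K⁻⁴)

ΔT ≈ 45.8 K

T_eq = [S₀(1−A)/(4σd²)]^(1/4), so T ∝ (1−A)^(1/4) / √d.
T₁ = [1361×0.81/(4×5.67×10⁻⁸×3.32²)]^(1/4) = 144.91 K.
T₂ = [1361×0.86/(4×5.67×10⁻⁸×7.31²)]^(1/4) = 99.13 K.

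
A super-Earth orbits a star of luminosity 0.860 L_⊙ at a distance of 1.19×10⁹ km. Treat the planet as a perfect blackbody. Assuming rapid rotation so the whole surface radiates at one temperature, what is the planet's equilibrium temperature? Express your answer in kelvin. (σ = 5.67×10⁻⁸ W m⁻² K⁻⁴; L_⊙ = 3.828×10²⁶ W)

d = 1.19×10⁹ km = 1.19×10¹² m.
L = 0.860 × 3.828×10²⁶ = 3.29×10²⁶ W.
Flux: S = L/(4πd²) = 3.29×10²⁶/(4π×(1.19×10¹²)²) = 18.5 W m⁻².
Energy balance: absorbed = emitted ⇒ πR²·S(1−A) = 4πR²·σT_eq⁴, so T_eq⁴ = S(1−A)/(4σ).
T_eq = [18.5 × 1.00 / (4 × 5.67×10⁻⁸)]^(1/4) = (8.16×10⁷)^(1/4) = 95.0 K.

T_eq ≈ 95.0 K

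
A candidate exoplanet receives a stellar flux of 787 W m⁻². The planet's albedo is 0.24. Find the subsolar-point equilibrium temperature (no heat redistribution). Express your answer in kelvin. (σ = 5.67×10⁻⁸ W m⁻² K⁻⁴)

At the subsolar point the surface absorbs S(1−A) and emits σT⁴ per unit area — no factor of 4, since only the local patch is in balance.
T = [787 × 0.76 / 5.67×10⁻⁸]^(1/4) = (1.05×10¹⁰)^(1/4) = 320 K.

T_ss ≈ 320 K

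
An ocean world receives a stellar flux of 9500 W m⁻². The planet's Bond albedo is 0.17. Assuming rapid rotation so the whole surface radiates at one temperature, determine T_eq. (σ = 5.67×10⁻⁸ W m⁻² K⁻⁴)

Energy balance: absorbed = emitted ⇒ πR²·S(1−A) = 4πR²·σT_eq⁴, so T_eq⁴ = S(1−A)/(4σ).
T_eq = [9500 × 0.83 / (4 × 5.67×10⁻⁸)]^(1/4) = (3.48×10¹⁰)^(1/4) = 432 K.

T_eq ≈ 432 K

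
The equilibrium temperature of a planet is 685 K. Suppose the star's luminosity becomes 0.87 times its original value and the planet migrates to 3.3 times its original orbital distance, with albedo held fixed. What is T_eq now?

T_eq ∝ L^(1/4) · d^(−1/2).
T′ = 685 × 0.87^(1/4) / 3.3^(1/2) = 364 K.

T_eq ≈ 364 K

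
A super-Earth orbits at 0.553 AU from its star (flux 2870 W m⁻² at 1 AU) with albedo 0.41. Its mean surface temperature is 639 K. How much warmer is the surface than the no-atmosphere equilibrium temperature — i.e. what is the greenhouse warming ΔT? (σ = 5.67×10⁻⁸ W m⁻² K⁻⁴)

S = 2870/0.553² = 9385 W m⁻².
T_eq = [S(1−A)/(4σ)]^(1/4) = [9385×0.59/(4×5.67×10⁻⁸)]^(1/4) = 395.3 K.
ΔT = T_surf − T_eq = 639 − 395.3.

ΔT ≈ 243.7 K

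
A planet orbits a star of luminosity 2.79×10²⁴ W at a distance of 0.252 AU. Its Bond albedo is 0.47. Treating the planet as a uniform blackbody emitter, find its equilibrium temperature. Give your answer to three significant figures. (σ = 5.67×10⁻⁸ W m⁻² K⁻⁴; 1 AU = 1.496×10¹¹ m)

d = 0.252 AU = 3.77×10¹⁰ m.
Flux: S = L/(4πd²) = 2.79×10²⁴/(4π×(3.77×10¹⁰)²) = 156 W m⁻².
Energy balance: absorbed = emitted ⇒ πR²·S(1−A) = 4πR²·σT_eq⁴, so T_eq⁴ = S(1−A)/(4σ).
T_eq = [156 × 0.53 / (4 × 5.67×10⁻⁸)]^(1/4) = (3.65×10⁸)^(1/4) = 138 K.

T_eq ≈ 138 K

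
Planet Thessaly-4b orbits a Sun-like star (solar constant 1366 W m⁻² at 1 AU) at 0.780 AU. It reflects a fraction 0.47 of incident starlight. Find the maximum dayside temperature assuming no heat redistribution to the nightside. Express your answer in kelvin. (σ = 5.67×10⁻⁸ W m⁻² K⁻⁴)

T_ss ≈ 381 K

Flux at 0.780 AU: S = 1366/0.780² = 2250 W m⁻².
With no redistribution each surface element balances locally: S(1−A) = σT⁴.
T = [2250 × 0.53 / 5.67×10⁻⁸]^(1/4) = (2.10×10¹⁰)^(1/4) = 381 K.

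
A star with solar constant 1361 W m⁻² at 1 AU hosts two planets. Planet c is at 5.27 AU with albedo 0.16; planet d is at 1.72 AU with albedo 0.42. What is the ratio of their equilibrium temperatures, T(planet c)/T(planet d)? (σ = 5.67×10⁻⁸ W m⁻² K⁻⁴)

T₁/T₂ ≈ 0.627

T_eq = [S₀(1−A)/(4σd²)]^(1/4), so T ∝ (1−A)^(1/4) / √d.
T₁ = [1361×0.84/(4×5.67×10⁻⁸×5.27²)]^(1/4) = 116.07 K.
T₂ = [1361×0.58/(4×5.67×10⁻⁸×1.72²)]^(1/4) = 185.20 K.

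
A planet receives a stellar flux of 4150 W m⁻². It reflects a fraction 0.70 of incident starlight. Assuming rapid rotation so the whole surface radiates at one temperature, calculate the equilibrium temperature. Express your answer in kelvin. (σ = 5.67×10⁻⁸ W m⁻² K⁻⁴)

Energy balance: absorbed = emitted ⇒ πR²·S(1−A) = 4πR²·σT_eq⁴, so T_eq⁴ = S(1−A)/(4σ).
T_eq = [4150 × 0.30 / (4 × 5.67×10⁻⁸)]^(1/4) = (5.49×10⁹)^(1/4) = 272 K.

T_eq ≈ 272 K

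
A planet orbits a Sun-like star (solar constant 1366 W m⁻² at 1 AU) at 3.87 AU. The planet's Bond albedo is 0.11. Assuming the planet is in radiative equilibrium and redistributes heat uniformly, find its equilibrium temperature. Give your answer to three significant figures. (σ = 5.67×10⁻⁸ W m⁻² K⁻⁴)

T_eq ≈ 138 K

Flux at 3.87 AU: S = 1366/3.87² = 91.2 W m⁻².
Energy balance: absorbed = emitted ⇒ πR²·S(1−A) = 4πR²·σT_eq⁴, so T_eq⁴ = S(1−A)/(4σ).
T_eq = [91.2 × 0.89 / (4 × 5.67×10⁻⁸)]^(1/4) = (3.58×10⁸)^(1/4) = 138 K.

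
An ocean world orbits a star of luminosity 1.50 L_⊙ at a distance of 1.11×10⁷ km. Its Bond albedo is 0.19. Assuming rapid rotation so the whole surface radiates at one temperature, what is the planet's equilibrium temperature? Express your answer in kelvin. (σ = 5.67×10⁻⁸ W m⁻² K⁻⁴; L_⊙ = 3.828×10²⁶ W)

T_eq ≈ 1070 K

d = 1.11×10⁷ km = 1.11×10¹⁰ m.
L = 1.50 × 3.828×10²⁶ = 5.74×10²⁶ W.
Flux: S = L/(4πd²) = 5.74×10²⁶/(4π×(1.11×10¹⁰)²) = 3.71×10⁵ W m⁻².
Energy balance: absorbed = emitted ⇒ πR²·S(1−A) = 4πR²·σT_eq⁴, so T_eq⁴ = S(1−A)/(4σ).
T_eq = [3.71×10⁵ × 0.81 / (4 × 5.67×10⁻⁸)]^(1/4) = (1.32×10¹²)^(1/4) = 1070 K.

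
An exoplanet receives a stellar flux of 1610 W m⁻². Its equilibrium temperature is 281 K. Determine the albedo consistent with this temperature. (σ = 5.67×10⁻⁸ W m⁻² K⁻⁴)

From T_eq⁴ = S(1−A)/(4σ): 1−A = 4σT_eq⁴/S.
1−A = 4 × 5.67×10⁻⁸ × (281)⁴ / 1610 = 0.878.

A ≈ 0.12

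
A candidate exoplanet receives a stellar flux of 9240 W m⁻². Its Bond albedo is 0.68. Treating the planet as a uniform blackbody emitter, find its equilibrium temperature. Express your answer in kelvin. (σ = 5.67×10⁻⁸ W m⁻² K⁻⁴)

T_eq ≈ 338 K

Energy balance: absorbed = emitted ⇒ πR²·S(1−A) = 4πR²·σT_eq⁴, so T_eq⁴ = S(1−A)/(4σ).
T_eq = [9240 × 0.32 / (4 × 5.67×10⁻⁸)]^(1/4) = (1.30×10¹⁰)^(1/4) = 338 K.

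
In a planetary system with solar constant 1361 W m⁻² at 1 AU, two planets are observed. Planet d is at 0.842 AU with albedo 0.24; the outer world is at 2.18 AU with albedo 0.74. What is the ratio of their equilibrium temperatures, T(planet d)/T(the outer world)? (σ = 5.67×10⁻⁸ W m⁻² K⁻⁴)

T_eq = [S₀(1−A)/(4σd²)]^(1/4), so T ∝ (1−A)^(1/4) / √d.
T₁ = [1361×0.76/(4×5.67×10⁻⁸×0.842²)]^(1/4) = 283.21 K.
T₂ = [1361×0.26/(4×5.67×10⁻⁸×2.18²)]^(1/4) = 134.61 K.

T₁/T₂ ≈ 2.104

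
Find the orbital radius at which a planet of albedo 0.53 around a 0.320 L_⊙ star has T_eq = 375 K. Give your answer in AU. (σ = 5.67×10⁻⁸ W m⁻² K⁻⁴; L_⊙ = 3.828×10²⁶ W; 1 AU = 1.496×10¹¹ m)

d ≈ 0.214 AU

L = 0.320 × 3.828×10²⁶ = 1.22×10²⁶ W.
From T_eq⁴ = L(1−A)/(16πσd²): d = √[L(1−A)/(16πσT_eq⁴)].
d = √[1.22×10²⁶ × 0.47 / (16π × 5.67×10⁻⁸ × (375)⁴)] = 3.20×10¹⁰ m = 0.214 AU.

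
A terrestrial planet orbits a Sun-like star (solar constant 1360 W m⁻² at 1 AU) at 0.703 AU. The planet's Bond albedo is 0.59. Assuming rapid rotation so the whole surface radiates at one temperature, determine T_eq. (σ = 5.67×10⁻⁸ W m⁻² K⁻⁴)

T_eq ≈ 266 K

Flux at 0.703 AU: S = 1360/0.703² = 2750 W m⁻².
Energy balance: absorbed = emitted ⇒ πR²·S(1−A) = 4πR²·σT_eq⁴, so T_eq⁴ = S(1−A)/(4σ).
T_eq = [2750 × 0.41 / (4 × 5.67×10⁻⁸)]^(1/4) = (4.97×10⁹)^(1/4) = 266 K.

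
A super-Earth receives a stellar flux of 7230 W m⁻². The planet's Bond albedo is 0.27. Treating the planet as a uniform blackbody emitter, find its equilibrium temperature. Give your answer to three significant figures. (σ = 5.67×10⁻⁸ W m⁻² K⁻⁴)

T_eq ≈ 391 K

Energy balance: absorbed = emitted ⇒ πR²·S(1−A) = 4πR²·σT_eq⁴, so T_eq⁴ = S(1−A)/(4σ).
T_eq = [7230 × 0.73 / (4 × 5.67×10⁻⁸)]^(1/4) = (2.33×10¹⁰)^(1/4) = 391 K.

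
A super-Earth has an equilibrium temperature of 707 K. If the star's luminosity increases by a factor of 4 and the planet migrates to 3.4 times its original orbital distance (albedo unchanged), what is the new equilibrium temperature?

T_eq ≈ 542 K

T_eq ∝ L^(1/4) · d^(−1/2).
T′ = 707 × 4^(1/4) / 3.4^(1/2) = 542 K.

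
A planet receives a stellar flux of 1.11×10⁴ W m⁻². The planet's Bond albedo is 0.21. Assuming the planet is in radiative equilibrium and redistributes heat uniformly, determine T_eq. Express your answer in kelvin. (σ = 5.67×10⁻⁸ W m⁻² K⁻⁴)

Energy balance: absorbed = emitted ⇒ πR²·S(1−A) = 4πR²·σT_eq⁴, so T_eq⁴ = S(1−A)/(4σ).
T_eq = [1.11×10⁴ × 0.79 / (4 × 5.67×10⁻⁸)]^(1/4) = (3.87×10¹⁰)^(1/4) = 443 K.

T_eq ≈ 443 K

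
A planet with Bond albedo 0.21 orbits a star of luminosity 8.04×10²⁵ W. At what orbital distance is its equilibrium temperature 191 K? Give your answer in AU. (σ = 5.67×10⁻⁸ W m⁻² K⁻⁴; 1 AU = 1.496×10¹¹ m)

From T_eq⁴ = L(1−A)/(16πσd²): d = √[L(1−A)/(16πσT_eq⁴)].
d = √[8.04×10²⁵ × 0.79 / (16π × 5.67×10⁻⁸ × (191)⁴)] = 1.29×10¹¹ m = 0.865 AU.

d ≈ 0.865 AU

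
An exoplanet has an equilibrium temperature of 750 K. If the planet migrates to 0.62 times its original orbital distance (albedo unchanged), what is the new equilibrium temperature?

T_eq ∝ L^(1/4) · d^(−1/2).
T′ = 750 / 0.62^(1/2) = 953 K.

T_eq ≈ 953 K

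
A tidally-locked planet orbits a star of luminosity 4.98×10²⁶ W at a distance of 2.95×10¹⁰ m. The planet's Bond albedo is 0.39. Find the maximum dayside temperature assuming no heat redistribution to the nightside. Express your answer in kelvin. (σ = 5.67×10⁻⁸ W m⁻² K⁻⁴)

Flux: S = L/(4πd²) = 4.98×10²⁶/(4π×(2.95×10¹⁰)²) = 4.55×10⁴ W m⁻².
With no redistribution each surface element balances locally: S(1−A) = σT⁴.
T = [4.55×10⁴ × 0.61 / 5.67×10⁻⁸]^(1/4) = (4.90×10¹¹)^(1/4) = 837 K.

T_ss ≈ 837 K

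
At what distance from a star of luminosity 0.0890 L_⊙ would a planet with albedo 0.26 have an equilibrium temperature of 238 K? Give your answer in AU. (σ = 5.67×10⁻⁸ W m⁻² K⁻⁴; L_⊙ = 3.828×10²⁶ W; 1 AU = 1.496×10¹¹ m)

d ≈ 0.351 AU

L = 0.0890 × 3.828×10²⁶ = 3.41×10²⁵ W.
From T_eq⁴ = L(1−A)/(16πσd²): d = √[L(1−A)/(16πσT_eq⁴)].
d = √[3.41×10²⁵ × 0.74 / (16π × 5.67×10⁻⁸ × (238)⁴)] = 5.25×10¹⁰ m = 0.351 AU.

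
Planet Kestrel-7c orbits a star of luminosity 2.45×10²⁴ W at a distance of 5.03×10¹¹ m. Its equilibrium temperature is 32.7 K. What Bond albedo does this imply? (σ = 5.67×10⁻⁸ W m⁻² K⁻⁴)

A ≈ 0.66

Flux: S = L/(4πd²) = 2.45×10²⁴/(4π×(5.03×10¹¹)²) = 0.771 W m⁻².
From T_eq⁴ = S(1−A)/(4σ): 1−A = 4σT_eq⁴/S.
1−A = 4 × 5.67×10⁻⁸ × (32.7)⁴ / 0.771 = 0.337.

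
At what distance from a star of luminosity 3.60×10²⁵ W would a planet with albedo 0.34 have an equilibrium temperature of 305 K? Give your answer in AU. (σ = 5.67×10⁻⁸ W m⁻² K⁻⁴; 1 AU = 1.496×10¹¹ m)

From T_eq⁴ = L(1−A)/(16πσd²): d = √[L(1−A)/(16πσT_eq⁴)].
d = √[3.60×10²⁵ × 0.66 / (16π × 5.67×10⁻⁸ × (305)⁴)] = 3.10×10¹⁰ m = 0.207 AU.

d ≈ 0.207 AU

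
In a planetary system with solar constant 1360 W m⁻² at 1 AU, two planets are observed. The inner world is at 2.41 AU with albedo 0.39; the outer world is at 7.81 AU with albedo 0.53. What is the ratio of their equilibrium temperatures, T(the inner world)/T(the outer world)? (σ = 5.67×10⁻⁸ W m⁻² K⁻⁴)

T_eq = [S₀(1−A)/(4σd²)]^(1/4), so T ∝ (1−A)^(1/4) / √d.
T₁ = [1360×0.61/(4×5.67×10⁻⁸×2.41²)]^(1/4) = 158.42 K.
T₂ = [1360×0.47/(4×5.67×10⁻⁸×7.81²)]^(1/4) = 82.45 K.

T₁/T₂ ≈ 1.921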